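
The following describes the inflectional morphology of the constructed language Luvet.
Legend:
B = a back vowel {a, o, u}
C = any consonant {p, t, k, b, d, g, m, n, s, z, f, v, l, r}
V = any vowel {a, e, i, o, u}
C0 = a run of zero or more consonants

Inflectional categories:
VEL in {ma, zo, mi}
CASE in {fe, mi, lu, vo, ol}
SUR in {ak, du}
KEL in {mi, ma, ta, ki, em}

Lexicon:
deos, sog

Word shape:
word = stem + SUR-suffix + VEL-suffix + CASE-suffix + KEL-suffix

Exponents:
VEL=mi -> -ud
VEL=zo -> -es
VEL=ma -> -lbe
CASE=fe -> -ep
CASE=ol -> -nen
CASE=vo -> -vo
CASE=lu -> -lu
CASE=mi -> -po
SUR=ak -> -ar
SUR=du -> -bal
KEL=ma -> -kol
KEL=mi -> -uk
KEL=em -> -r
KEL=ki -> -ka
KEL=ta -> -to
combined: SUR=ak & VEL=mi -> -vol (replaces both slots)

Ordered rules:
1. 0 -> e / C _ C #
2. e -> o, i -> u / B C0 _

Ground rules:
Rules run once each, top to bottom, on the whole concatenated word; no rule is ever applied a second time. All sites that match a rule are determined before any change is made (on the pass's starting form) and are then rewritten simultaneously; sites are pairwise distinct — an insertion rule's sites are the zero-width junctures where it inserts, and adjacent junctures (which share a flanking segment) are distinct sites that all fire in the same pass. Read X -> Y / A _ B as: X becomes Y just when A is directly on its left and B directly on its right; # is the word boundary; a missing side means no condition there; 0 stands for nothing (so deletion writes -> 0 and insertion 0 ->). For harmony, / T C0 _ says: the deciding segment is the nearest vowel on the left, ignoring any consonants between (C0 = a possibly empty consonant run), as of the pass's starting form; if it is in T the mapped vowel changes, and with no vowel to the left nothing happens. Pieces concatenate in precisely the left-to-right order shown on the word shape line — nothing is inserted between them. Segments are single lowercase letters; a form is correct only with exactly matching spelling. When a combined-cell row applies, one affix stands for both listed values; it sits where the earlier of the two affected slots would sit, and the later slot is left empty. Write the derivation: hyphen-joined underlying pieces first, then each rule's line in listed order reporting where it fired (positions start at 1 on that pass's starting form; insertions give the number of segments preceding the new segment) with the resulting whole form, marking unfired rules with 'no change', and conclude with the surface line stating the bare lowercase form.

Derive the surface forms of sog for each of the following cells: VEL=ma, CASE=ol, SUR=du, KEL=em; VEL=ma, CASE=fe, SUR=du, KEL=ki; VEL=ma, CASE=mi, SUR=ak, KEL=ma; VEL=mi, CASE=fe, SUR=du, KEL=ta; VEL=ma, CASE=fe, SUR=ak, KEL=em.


cell VEL=ma, CASE=ol, SUR=du, KEL=em:
underlying: sog-bal-lbe-nen-r
1. 0 -> e / C _ C #: inserts after position(s) 12: sogballbenener
2. e -> o, i -> u / B C0 _: fires at position(s) 9: sogballbonener
surface: sogballbonener

cell VEL=ma, CASE=fe, SUR=du, KEL=ki:
underlying: sog-bal-lbe-ep-ka
1. 0 -> e / C _ C #: no change
2. e -> o, i -> u / B C0 _: fires at position(s) 9: sogballboepka
surface: sogballboepka

cell VEL=ma, CASE=mi, SUR=ak, KEL=ma:
underlying: sog-ar-lbe-po-kol
1. 0 -> e / C _ C #: no change
2. e -> o, i -> u / B C0 _: fires at position(s) 8: sogarlbopokol
surface: sogarlbopokol

cell VEL=mi, CASE=fe, SUR=du, KEL=ta:
underlying: sog-bal-ud-ep-to
1. 0 -> e / C _ C #: no change
2. e -> o, i -> u / B C0 _: fires at position(s) 9: sogbaludopto
surface: sogbaludopto

cell VEL=ma, CASE=fe, SUR=ak, KEL=em:
underlying: sog-ar-lbe-ep-r
1. 0 -> e / C _ C #: inserts after position(s) 10: sogarlbeeper
2. e -> o, i -> u / B C0 _: fires at position(s) 8: sogarlboeper
surface: sogarlboeper


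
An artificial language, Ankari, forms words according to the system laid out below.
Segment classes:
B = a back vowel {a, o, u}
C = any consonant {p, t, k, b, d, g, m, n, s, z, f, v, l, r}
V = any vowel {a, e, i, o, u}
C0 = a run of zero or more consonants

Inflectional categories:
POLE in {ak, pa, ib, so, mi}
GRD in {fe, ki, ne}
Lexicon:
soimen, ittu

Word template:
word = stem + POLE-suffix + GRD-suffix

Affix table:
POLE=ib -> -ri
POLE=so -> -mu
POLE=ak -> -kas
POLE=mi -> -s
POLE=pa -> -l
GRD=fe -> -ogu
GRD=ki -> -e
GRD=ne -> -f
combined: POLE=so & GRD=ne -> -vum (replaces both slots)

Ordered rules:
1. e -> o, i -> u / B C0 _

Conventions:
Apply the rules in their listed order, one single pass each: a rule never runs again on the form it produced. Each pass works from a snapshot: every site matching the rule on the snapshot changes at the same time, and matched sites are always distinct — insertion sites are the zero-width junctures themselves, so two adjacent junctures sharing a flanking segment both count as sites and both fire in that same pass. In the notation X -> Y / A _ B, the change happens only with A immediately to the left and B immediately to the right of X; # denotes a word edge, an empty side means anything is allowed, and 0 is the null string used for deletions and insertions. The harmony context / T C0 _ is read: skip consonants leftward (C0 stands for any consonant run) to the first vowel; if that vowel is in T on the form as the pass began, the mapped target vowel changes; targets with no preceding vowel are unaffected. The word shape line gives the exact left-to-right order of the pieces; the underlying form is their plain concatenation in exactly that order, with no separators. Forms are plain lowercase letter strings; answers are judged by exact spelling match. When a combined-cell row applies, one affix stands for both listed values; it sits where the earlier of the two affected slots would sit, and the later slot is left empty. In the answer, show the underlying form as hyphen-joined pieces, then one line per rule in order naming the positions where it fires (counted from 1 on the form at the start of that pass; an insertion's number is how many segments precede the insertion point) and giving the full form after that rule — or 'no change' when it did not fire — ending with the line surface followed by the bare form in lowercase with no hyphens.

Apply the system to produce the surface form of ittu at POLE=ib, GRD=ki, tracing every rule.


underlying: ittu-ri-e
1. e -> o, i -> u / B C0 _: fires at position(s) 6: itturue
surface: itturue


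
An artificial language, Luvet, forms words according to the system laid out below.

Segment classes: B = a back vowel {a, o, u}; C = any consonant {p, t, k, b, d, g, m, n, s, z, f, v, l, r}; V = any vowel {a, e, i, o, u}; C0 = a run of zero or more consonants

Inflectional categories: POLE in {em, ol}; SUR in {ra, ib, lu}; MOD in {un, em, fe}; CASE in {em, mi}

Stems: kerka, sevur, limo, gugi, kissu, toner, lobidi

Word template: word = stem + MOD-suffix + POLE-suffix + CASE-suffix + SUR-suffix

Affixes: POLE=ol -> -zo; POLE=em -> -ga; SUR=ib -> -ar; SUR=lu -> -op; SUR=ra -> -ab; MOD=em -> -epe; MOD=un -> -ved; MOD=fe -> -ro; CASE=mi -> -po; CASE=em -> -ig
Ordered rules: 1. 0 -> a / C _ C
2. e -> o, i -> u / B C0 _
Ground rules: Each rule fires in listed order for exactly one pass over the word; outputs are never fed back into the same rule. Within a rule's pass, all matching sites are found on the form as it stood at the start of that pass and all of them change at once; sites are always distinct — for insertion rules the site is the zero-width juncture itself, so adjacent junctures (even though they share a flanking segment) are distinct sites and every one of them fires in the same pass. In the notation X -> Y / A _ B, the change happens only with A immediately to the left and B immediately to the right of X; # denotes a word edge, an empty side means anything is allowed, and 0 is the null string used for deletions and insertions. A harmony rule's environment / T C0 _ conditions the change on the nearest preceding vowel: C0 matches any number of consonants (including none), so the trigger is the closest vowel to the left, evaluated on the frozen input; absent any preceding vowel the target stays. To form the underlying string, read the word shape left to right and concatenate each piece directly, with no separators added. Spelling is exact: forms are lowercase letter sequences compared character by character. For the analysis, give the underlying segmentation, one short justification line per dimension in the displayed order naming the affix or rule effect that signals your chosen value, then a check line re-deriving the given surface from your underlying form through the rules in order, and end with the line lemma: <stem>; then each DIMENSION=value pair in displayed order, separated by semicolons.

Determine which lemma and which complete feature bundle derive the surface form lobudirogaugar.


underlying: lobidi-ro-ga-ig-ar
POLE=em - signalled by the affix -ga
SUR=ib - signalled by the affix -ar
MOD=fe - signalled by the affix -ro
CASE=em - signalled by the affix -ig
check: lobidirogaigar -> lobidirogaigar -> lobudirogaugar
lemma: lobidi; POLE=em; SUR=ib; MOD=fe; CASE=em


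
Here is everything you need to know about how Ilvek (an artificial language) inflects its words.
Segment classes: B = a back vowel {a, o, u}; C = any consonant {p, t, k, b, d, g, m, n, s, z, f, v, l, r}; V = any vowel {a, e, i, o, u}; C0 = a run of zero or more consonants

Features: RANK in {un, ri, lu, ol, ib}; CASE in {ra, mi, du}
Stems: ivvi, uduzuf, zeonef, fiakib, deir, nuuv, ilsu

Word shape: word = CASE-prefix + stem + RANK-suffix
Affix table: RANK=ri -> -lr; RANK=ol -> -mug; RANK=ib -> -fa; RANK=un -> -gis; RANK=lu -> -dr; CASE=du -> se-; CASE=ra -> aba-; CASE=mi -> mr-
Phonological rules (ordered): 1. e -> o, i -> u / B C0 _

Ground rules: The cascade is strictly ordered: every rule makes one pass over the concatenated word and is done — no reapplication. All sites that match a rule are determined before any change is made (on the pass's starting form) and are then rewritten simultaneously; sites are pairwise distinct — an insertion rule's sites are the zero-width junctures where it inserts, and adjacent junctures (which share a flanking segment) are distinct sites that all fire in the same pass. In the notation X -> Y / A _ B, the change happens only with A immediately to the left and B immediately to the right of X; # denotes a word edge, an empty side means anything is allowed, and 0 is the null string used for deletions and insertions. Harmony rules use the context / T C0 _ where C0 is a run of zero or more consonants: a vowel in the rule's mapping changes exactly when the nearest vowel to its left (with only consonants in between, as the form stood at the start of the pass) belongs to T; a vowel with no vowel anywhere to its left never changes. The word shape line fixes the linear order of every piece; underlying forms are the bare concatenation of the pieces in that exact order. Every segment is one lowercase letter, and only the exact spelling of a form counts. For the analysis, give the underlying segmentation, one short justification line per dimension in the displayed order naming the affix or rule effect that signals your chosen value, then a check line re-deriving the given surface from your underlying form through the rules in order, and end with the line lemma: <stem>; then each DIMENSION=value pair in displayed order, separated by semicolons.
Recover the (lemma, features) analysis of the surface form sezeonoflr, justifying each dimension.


underlying: se-zeonef-lr
RANK=ri - signalled by the affix -lr
CASE=du - signalled by the affix se-
check: sezeoneflr -> sezeonoflr
lemma: zeonef; RANK=ri; CASE=du


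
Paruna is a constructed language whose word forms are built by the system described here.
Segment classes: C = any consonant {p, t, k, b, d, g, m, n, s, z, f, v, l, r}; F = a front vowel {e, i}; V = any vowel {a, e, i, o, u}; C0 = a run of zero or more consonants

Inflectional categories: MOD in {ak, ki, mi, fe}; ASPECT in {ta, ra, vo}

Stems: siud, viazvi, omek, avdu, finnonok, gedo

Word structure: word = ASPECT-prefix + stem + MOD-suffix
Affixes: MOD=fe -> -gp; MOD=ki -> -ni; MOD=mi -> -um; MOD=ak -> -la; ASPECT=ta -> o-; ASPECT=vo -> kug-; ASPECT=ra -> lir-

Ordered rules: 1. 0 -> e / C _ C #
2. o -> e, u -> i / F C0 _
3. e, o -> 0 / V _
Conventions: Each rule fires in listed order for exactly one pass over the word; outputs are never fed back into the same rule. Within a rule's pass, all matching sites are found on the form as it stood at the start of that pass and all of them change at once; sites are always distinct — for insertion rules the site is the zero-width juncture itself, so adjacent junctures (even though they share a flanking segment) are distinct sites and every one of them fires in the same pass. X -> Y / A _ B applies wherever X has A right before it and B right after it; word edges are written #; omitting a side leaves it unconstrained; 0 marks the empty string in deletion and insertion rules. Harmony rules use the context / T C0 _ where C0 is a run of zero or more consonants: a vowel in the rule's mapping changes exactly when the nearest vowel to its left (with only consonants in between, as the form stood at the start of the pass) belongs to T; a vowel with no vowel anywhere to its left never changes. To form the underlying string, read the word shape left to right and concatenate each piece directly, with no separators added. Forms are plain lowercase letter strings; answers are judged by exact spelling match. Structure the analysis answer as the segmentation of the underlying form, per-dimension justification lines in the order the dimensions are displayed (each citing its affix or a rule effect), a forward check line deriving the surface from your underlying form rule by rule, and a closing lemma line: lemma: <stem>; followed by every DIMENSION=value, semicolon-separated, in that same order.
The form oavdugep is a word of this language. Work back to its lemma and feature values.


underlying: o-avdu-gp
MOD=fe - signalled by the affix -gp
ASPECT=ta - signalled by the affix o-
check: oavdugp -> oavdugep -> oavdugep -> oavdugep
lemma: avdu; MOD=fe; ASPECT=ta


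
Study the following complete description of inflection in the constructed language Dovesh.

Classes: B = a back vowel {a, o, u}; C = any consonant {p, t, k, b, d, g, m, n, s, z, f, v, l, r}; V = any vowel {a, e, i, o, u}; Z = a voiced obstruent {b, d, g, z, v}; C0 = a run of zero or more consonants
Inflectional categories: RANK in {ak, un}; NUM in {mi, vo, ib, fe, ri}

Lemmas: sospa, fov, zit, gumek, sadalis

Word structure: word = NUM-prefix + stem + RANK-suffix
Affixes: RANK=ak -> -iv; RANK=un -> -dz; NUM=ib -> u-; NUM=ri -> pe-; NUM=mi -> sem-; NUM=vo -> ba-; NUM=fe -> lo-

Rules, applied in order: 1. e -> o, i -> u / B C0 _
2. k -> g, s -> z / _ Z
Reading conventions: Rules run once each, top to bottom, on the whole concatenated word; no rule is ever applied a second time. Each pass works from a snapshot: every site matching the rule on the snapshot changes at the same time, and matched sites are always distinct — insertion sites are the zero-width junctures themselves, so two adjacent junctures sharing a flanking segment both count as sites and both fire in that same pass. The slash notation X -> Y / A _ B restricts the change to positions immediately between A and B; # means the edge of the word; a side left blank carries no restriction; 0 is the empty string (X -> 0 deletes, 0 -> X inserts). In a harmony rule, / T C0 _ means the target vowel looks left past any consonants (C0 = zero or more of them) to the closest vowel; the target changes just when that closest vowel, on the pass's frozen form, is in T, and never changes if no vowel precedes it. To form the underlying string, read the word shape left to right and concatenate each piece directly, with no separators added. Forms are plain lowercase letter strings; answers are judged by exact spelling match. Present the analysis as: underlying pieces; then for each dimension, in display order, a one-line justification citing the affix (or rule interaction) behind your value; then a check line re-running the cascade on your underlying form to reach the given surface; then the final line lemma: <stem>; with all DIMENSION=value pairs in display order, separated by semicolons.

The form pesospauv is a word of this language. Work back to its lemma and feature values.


underlying: pe-sospa-iv
RANK=ak - signalled by the affix -iv
NUM=ri - signalled by the affix pe-
check: pesospaiv -> pesospauv -> pesospauv
lemma: sospa; RANK=ak; NUM=ri


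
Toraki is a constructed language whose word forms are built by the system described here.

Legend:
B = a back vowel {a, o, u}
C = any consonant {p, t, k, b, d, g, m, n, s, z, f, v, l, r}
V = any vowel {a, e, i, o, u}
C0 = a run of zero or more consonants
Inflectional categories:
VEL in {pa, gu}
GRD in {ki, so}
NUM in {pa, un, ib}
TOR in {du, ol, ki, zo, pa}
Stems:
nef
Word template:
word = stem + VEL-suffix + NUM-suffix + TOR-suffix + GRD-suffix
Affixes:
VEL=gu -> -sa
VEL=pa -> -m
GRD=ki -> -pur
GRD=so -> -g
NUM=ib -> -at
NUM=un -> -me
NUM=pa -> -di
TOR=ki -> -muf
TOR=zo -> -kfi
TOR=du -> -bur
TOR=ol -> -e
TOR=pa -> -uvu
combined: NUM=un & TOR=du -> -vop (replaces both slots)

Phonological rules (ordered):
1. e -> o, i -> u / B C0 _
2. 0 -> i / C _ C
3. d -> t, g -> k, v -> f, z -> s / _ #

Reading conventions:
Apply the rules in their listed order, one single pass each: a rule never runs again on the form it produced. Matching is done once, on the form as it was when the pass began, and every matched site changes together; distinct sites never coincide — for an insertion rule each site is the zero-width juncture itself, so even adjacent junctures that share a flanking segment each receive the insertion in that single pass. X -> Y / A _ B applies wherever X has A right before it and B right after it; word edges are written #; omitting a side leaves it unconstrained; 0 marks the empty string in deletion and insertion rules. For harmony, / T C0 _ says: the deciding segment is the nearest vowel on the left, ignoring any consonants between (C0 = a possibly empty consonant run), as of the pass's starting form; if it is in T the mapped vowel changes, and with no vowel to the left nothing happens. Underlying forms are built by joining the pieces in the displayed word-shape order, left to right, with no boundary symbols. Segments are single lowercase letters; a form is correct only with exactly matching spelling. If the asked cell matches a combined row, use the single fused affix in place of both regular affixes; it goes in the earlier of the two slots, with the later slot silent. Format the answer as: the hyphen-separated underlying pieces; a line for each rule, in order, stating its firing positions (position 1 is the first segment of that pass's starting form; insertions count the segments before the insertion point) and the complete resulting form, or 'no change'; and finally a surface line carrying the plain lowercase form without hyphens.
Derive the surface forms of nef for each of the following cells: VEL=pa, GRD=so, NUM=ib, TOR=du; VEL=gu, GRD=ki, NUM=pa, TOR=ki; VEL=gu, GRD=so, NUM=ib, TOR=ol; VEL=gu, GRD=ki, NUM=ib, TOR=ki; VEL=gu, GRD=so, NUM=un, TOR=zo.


cell VEL=pa, GRD=so, NUM=ib, TOR=du:
underlying: nef-m-at-bur-g
1. e -> o, i -> u / B C0 _: no change
2. 0 -> i / C _ C: inserts after position(s) 3, 6, 9: nefimatiburig
3. d -> t, g -> k, v -> f, z -> s / _ #: fires at position(s) 13: nefimatiburik
surface: nefimatiburik

cell VEL=gu, GRD=ki, NUM=pa, TOR=ki:
underlying: nef-sa-di-muf-pur
1. e -> o, i -> u / B C0 _: fires at position(s) 7: nefsadumufpur
2. 0 -> i / C _ C: inserts after position(s) 3, 10: nefisadumufipur
3. d -> t, g -> k, v -> f, z -> s / _ #: no change
surface: nefisadumufipur

cell VEL=gu, GRD=so, NUM=ib, TOR=ol:
underlying: nef-sa-at-e-g
1. e -> o, i -> u / B C0 _: fires at position(s) 8: nefsaatog
2. 0 -> i / C _ C: inserts after position(s) 3: nefisaatog
3. d -> t, g -> k, v -> f, z -> s / _ #: fires at position(s) 10: nefisaatok
surface: nefisaatok

cell VEL=gu, GRD=ki, NUM=ib, TOR=ki:
underlying: nef-sa-at-muf-pur
1. e -> o, i -> u / B C0 _: no change
2. 0 -> i / C _ C: inserts after position(s) 3, 7, 10: nefisaatimufipur
3. d -> t, g -> k, v -> f, z -> s / _ #: no change
surface: nefisaatimufipur

cell VEL=gu, GRD=so, NUM=un, TOR=zo:
underlying: nef-sa-me-kfi-g
1. e -> o, i -> u / B C0 _: fires at position(s) 7: nefsamokfig
2. 0 -> i / C _ C: inserts after position(s) 3, 8: nefisamokifig
3. d -> t, g -> k, v -> f, z -> s / _ #: fires at position(s) 13: nefisamokifik
surface: nefisamokifik


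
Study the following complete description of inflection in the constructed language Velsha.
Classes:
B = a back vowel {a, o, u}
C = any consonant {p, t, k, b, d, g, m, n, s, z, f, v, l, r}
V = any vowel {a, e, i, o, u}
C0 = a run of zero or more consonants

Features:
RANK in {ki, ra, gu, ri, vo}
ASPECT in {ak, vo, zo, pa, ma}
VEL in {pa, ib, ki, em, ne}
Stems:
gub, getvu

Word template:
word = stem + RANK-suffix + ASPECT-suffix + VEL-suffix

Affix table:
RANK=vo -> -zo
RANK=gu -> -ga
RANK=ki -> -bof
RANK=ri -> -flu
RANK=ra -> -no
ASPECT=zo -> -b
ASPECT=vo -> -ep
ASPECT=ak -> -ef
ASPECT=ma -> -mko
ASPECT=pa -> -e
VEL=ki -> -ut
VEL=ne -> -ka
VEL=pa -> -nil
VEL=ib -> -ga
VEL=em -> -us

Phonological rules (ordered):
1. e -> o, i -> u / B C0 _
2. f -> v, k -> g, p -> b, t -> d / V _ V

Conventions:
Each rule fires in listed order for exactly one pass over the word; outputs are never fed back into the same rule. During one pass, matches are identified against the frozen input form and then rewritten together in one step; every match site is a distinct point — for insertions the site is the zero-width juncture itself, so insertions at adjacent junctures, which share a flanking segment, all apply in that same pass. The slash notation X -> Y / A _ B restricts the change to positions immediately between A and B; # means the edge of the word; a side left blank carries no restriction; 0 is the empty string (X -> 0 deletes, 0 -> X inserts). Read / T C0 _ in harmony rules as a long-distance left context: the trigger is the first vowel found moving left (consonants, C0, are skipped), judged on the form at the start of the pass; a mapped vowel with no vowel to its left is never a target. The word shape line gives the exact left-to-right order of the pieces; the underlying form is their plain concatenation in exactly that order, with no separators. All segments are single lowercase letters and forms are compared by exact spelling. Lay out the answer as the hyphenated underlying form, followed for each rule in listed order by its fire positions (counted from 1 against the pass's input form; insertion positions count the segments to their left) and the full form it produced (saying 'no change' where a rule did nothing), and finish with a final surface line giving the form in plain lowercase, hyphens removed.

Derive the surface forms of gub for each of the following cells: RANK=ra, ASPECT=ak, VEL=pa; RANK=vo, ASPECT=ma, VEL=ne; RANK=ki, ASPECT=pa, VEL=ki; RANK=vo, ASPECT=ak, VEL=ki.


cell RANK=ra, ASPECT=ak, VEL=pa:
underlying: gub-no-ef-nil
1. e -> o, i -> u / B C0 _: fires at position(s) 6: gubnoofnil
2. f -> v, k -> g, p -> b, t -> d / V _ V: no change
surface: gubnoofnil

cell RANK=vo, ASPECT=ma, VEL=ne:
underlying: gub-zo-mko-ka
1. e -> o, i -> u / B C0 _: no change
2. f -> v, k -> g, p -> b, t -> d / V _ V: fires at position(s) 9: gubzomkoga
surface: gubzomkoga

cell RANK=ki, ASPECT=pa, VEL=ki:
underlying: gub-bof-e-ut
1. e -> o, i -> u / B C0 _: fires at position(s) 7: gubbofout
2. f -> v, k -> g, p -> b, t -> d / V _ V: fires at position(s) 6: gubbovout
surface: gubbovout

cell RANK=vo, ASPECT=ak, VEL=ki:
underlying: gub-zo-ef-ut
1. e -> o, i -> u / B C0 _: fires at position(s) 6: gubzoofut
2. f -> v, k -> g, p -> b, t -> d / V _ V: fires at position(s) 7: gubzoovut
surface: gubzoovut


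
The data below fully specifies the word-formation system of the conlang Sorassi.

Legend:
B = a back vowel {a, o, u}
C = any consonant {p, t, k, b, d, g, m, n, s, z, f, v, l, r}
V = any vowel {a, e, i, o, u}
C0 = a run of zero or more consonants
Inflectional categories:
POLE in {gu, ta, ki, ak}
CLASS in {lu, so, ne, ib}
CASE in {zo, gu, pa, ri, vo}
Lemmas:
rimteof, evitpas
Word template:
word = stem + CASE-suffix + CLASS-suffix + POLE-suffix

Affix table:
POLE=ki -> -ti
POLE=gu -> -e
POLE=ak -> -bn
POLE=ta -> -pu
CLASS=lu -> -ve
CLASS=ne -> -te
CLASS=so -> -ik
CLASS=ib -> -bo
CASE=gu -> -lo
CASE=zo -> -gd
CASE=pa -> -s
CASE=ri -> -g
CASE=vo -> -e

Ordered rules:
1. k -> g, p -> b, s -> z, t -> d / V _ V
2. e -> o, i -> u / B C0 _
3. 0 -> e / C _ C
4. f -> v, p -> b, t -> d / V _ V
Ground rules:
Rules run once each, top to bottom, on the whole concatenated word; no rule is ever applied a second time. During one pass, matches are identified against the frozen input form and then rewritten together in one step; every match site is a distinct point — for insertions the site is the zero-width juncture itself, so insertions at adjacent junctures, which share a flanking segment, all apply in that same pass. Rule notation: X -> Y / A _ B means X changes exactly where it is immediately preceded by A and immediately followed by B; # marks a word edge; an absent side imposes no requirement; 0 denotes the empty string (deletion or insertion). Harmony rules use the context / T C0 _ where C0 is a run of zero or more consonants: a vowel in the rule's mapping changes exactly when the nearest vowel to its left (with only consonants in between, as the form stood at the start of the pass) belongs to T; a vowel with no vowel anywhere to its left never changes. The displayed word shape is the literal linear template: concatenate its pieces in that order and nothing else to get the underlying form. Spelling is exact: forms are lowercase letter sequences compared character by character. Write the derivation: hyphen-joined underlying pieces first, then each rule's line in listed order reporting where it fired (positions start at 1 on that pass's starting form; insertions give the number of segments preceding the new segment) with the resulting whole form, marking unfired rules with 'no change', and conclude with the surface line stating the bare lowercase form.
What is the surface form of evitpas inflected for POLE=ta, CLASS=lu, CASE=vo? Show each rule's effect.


underlying: evitpas-e-ve-pu
1. k -> g, p -> b, s -> z, t -> d / V _ V: fires at position(s) 7, 11: evitpazevebu
2. e -> o, i -> u / B C0 _: fires at position(s) 8: evitpazovebu
3. 0 -> e / C _ C: inserts after position(s) 4: evitepazovebu
4. f -> v, p -> b, t -> d / V _ V: fires at position(s) 4, 6: evidebazovebu
surface: evidebazovebu


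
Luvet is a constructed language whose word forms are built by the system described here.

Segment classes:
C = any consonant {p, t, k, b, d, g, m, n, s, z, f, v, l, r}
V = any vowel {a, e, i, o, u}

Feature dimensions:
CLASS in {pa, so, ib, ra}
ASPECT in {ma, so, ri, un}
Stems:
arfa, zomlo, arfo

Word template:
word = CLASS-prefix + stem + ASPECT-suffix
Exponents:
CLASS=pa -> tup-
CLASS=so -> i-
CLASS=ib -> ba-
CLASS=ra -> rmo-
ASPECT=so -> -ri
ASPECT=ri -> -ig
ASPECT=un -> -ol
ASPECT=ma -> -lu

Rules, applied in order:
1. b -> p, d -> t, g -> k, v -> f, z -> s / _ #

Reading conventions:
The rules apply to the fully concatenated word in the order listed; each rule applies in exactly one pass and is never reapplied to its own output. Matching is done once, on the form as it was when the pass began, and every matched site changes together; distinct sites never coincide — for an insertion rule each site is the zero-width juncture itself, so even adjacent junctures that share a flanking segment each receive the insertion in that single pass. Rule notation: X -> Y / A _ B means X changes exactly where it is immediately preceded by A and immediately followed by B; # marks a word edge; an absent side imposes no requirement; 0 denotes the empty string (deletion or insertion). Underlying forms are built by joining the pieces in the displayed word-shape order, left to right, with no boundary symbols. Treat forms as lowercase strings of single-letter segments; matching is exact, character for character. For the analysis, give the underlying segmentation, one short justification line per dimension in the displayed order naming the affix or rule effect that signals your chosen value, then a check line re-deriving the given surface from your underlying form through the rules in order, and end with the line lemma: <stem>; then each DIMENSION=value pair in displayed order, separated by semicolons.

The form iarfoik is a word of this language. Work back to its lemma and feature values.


underlying: i-arfo-ig
CLASS=so - signalled by the affix i-
ASPECT=ri - signalled by the affix -ig
check: iarfoig -> iarfoik
lemma: arfo; CLASS=so; ASPECT=ri


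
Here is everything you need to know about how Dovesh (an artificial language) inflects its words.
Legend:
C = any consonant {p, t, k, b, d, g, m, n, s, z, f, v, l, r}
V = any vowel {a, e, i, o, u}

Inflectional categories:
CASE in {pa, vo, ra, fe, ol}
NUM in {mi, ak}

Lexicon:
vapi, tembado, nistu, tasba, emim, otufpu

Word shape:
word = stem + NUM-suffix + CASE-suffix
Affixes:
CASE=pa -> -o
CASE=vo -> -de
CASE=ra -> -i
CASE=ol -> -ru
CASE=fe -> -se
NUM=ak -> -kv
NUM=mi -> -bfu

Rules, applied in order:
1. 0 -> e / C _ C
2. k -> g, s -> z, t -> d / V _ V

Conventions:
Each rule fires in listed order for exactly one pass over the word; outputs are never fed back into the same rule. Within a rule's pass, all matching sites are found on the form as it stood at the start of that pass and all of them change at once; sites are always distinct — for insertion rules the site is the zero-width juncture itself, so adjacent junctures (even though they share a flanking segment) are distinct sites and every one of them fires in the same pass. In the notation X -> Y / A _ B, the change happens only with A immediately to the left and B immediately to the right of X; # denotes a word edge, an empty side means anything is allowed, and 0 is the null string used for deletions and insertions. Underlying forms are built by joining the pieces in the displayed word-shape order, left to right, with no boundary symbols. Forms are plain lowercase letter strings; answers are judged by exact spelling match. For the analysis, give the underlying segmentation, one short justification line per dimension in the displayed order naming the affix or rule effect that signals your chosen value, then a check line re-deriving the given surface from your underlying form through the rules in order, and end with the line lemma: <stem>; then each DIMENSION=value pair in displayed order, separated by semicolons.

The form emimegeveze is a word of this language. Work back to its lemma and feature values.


underlying: emim-kv-se
CASE=fe - signalled by the affix -se
NUM=ak - signalled by the affix -kv
check: emimkvse -> emimekevese -> emimegeveze
lemma: emim; CASE=fe; NUM=ak


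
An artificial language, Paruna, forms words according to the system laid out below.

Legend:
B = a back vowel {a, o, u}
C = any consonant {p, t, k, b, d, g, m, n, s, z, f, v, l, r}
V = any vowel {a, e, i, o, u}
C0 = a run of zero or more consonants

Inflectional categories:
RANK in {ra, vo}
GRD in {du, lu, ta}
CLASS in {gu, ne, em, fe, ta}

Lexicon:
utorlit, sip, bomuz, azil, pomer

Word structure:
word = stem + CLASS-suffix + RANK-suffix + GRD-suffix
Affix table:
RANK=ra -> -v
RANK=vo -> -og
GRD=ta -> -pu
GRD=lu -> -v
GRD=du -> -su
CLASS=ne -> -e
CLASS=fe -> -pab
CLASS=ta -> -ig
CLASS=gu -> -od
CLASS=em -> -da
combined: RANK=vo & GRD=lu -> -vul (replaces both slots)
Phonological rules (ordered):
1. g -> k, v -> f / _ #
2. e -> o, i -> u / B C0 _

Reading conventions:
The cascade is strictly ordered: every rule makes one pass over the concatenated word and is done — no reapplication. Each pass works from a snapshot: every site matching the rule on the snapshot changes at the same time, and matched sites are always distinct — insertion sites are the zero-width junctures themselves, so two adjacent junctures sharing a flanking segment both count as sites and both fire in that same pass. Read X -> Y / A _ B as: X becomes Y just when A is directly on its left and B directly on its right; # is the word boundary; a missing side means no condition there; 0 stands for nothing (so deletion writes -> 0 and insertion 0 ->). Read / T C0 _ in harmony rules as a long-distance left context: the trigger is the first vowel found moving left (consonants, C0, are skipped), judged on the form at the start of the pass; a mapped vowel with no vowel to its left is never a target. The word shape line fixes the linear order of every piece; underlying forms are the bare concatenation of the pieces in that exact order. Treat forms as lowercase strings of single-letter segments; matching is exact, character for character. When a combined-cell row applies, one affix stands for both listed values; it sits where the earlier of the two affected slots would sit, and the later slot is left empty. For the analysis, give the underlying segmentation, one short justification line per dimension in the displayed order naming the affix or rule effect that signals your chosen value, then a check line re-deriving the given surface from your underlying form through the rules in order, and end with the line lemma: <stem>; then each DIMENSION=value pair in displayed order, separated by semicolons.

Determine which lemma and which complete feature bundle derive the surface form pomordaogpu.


underlying: pomer-da-og-pu
RANK=vo - signalled by the affix -og
GRD=ta - signalled by the affix -pu
CLASS=em - signalled by the affix -da
check: pomerdaogpu -> pomerdaogpu -> pomordaogpu
lemma: pomer; RANK=vo; GRD=ta; CLASS=em


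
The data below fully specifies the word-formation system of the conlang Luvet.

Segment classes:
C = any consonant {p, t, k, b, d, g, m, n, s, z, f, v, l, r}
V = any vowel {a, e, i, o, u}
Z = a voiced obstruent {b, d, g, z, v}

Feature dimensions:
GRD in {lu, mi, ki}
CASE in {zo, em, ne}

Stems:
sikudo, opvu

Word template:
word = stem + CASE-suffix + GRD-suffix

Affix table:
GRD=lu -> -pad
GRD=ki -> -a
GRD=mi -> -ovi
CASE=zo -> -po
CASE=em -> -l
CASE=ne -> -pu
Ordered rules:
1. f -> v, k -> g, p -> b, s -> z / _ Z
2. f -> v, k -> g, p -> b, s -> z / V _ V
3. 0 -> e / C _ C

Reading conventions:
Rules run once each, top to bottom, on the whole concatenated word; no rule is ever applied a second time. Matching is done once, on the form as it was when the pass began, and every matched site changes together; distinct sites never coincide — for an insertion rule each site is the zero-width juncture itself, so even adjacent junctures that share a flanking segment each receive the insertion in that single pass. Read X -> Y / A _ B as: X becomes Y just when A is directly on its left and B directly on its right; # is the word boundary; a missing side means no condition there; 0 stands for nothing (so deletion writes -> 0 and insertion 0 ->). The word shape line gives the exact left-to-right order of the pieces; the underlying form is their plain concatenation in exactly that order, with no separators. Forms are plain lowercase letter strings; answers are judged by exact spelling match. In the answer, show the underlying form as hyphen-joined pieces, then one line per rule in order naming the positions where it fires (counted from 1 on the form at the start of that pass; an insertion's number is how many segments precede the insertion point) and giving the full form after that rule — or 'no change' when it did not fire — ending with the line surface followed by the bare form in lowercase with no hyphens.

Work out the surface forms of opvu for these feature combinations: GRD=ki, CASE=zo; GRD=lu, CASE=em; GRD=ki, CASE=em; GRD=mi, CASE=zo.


cell GRD=ki, CASE=zo:
underlying: opvu-po-a
1. f -> v, k -> g, p -> b, s -> z / _ Z: fires at position(s) 2: obvupoa
2. f -> v, k -> g, p -> b, s -> z / V _ V: fires at position(s) 5: obvuboa
3. 0 -> e / C _ C: inserts after position(s) 2: obevuboa
surface: obevuboa

cell GRD=lu, CASE=em:
underlying: opvu-l-pad
1. f -> v, k -> g, p -> b, s -> z / _ Z: fires at position(s) 2: obvulpad
2. f -> v, k -> g, p -> b, s -> z / V _ V: no change
3. 0 -> e / C _ C: inserts after position(s) 2, 5: obevulepad
surface: obevulepad

cell GRD=ki, CASE=em:
underlying: opvu-l-a
1. f -> v, k -> g, p -> b, s -> z / _ Z: fires at position(s) 2: obvula
2. f -> v, k -> g, p -> b, s -> z / V _ V: no change
3. 0 -> e / C _ C: inserts after position(s) 2: obevula
surface: obevula

cell GRD=mi, CASE=zo:
underlying: opvu-po-ovi
1. f -> v, k -> g, p -> b, s -> z / _ Z: fires at position(s) 2: obvupoovi
2. f -> v, k -> g, p -> b, s -> z / V _ V: fires at position(s) 5: obvuboovi
3. 0 -> e / C _ C: inserts after position(s) 2: obevuboovi
surface: obevuboovi


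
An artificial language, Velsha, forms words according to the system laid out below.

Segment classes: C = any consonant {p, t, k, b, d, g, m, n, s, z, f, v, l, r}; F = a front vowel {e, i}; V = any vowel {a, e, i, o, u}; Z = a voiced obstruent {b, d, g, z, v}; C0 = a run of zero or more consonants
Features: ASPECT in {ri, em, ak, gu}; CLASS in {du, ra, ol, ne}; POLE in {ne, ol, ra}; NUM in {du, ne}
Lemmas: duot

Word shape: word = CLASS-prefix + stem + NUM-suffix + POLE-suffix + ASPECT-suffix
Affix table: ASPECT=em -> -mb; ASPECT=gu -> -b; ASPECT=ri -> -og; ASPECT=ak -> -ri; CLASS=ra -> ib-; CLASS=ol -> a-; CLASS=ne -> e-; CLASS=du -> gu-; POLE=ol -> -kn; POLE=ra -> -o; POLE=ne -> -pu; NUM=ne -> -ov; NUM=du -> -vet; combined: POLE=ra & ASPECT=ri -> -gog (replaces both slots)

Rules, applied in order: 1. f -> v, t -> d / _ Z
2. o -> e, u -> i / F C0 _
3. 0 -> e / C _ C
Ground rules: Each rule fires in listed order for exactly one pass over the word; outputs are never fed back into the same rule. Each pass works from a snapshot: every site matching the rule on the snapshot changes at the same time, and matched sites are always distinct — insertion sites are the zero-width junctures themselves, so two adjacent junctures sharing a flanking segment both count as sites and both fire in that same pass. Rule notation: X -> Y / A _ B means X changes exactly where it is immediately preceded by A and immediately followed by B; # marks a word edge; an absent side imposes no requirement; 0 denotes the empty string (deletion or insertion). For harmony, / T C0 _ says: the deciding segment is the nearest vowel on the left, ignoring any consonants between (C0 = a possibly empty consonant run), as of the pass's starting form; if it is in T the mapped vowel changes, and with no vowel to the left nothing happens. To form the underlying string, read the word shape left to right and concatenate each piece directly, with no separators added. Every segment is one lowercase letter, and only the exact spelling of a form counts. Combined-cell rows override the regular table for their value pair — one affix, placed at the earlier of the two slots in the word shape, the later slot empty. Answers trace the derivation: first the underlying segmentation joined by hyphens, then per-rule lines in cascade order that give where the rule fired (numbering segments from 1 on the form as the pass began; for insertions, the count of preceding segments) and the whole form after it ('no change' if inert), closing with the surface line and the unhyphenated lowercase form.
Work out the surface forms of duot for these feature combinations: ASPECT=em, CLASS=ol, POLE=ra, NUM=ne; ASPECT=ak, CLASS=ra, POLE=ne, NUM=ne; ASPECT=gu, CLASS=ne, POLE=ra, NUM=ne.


cell ASPECT=em, CLASS=ol, POLE=ra, NUM=ne:
underlying: a-duot-ov-o-mb
1. f -> v, t -> d / _ Z: no change
2. o -> e, u -> i / F C0 _: no change
3. 0 -> e / C _ C: inserts after position(s) 9: aduotovomeb
surface: aduotovomeb

cell ASPECT=ak, CLASS=ra, POLE=ne, NUM=ne:
underlying: ib-duot-ov-pu-ri
1. f -> v, t -> d / _ Z: no change
2. o -> e, u -> i / F C0 _: fires at position(s) 4: ibdiotovpuri
3. 0 -> e / C _ C: inserts after position(s) 2, 8: ibediotovepuri
surface: ibediotovepuri

cell ASPECT=gu, CLASS=ne, POLE=ra, NUM=ne:
underlying: e-duot-ov-o-b
1. f -> v, t -> d / _ Z: no change
2. o -> e, u -> i / F C0 _: fires at position(s) 3: ediotovob
3. 0 -> e / C _ C: no change
surface: ediotovob


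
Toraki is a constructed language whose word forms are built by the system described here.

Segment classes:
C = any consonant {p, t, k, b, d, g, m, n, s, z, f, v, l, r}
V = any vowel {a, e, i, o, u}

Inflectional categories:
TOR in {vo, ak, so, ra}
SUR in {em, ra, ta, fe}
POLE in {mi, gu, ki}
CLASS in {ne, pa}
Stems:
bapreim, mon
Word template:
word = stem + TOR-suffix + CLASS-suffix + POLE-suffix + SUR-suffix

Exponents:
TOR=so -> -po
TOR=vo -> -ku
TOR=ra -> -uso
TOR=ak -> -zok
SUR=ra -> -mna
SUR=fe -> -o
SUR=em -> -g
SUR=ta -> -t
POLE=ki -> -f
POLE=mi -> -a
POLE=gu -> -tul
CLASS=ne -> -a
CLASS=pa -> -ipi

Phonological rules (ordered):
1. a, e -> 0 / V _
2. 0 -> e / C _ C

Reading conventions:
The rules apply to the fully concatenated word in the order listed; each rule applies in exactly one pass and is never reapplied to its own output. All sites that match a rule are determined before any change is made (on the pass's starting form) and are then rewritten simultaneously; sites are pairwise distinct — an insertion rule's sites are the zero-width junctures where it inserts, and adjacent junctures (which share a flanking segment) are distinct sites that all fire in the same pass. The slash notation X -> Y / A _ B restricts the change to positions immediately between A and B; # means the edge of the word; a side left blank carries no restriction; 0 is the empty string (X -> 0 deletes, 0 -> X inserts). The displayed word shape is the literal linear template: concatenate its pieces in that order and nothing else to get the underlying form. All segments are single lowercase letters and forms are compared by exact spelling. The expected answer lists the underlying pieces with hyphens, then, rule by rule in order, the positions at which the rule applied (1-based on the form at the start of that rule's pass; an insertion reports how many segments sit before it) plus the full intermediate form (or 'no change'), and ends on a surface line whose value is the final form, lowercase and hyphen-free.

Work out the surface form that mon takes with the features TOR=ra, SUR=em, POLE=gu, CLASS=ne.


underlying: mon-uso-a-tul-g
1. a, e -> 0 / V _: fires at position(s) 7: monusotulg
2. 0 -> e / C _ C: inserts after position(s) 9: monusotuleg
surface: monusotuleg
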